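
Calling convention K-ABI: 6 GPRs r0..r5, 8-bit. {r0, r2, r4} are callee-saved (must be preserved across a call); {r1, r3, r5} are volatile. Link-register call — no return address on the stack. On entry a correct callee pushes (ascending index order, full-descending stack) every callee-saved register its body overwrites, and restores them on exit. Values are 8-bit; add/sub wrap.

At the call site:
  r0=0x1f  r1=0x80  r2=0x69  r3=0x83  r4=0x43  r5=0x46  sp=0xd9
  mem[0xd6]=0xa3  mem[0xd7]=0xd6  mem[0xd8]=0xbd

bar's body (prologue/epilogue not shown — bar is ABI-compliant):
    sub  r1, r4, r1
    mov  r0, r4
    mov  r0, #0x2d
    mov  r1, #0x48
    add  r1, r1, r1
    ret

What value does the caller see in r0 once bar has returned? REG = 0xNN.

REG = 0x1f

prologue: push r0 → mem[0xd8]=0x1f, sp=0xd8
body[0] sub  r1, r4, r1 → r1=0xc3
body[1] mov  r0, r4 → r0=0x43
body[2] mov  r0, #0x2d → r0=0x2d
body[3] mov  r1, #0x48 → r1=0x48
body[4] add  r1, r1, r1 → r1=0x90
epilogue: pop r0=0x1f, sp=0xd9
r0 is callee-saved → restored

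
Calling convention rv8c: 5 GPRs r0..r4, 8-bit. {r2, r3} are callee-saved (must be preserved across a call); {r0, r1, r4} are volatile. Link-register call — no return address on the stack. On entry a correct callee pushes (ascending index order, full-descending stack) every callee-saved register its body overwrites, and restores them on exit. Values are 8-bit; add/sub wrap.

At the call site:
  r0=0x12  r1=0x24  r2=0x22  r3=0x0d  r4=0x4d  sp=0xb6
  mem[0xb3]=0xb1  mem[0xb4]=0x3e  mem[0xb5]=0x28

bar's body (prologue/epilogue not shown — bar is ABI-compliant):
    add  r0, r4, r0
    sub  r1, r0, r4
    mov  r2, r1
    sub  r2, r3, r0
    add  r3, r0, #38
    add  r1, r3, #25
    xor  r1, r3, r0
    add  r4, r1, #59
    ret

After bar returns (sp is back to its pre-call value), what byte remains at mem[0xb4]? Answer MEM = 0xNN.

prologue: push r2 -> mem[0xb5]=0x22, sp=0xb5
prologue: push r3 -> mem[0xb4]=0x0d, sp=0xb4
body[0] add  r0, r4, r0 -> r0=0x5f
body[1] sub  r1, r0, r4 -> r1=0x12
body[2] mov  r2, r1 -> r2=0x12
body[3] sub  r2, r3, r0 -> r2=0xae
body[4] add  r3, r0, #38 -> r3=0x85
body[5] add  r1, r3, #25 -> r1=0x9e
body[6] xor  r1, r3, r0 -> r1=0xda
body[7] add  r4, r1, #59 -> r4=0x15
epilogue: pop r3=0x0d, sp=0xb5
epilogue: pop r2=0x22, sp=0xb6
prologue pushed ['r2', 'r3'] at ['0xb5', '0xb4']

MEM = 0x0d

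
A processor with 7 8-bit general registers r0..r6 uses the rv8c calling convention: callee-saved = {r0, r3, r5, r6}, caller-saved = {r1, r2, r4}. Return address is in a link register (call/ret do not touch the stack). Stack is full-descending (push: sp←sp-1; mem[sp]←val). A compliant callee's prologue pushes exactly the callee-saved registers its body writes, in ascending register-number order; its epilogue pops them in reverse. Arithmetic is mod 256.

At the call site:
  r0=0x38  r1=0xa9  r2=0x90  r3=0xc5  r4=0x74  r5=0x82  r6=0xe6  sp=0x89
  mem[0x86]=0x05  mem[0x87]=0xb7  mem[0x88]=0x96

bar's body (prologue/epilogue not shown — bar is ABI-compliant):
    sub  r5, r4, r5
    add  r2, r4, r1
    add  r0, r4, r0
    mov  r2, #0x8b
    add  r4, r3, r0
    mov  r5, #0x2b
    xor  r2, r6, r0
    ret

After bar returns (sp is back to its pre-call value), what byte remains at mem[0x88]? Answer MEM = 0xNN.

prologue: push r0 -> mem[0x88]=0x38, sp=0x88
prologue: push r5 -> mem[0x87]=0x82, sp=0x87
body[0] sub  r5, r4, r5 -> r5=0xf2
body[1] add  r2, r4, r1 -> r2=0x1d
body[2] add  r0, r4, r0 -> r0=0xac
body[3] mov  r2, #0x8b -> r2=0x8b
body[4] add  r4, r3, r0 -> r4=0x71
body[5] mov  r5, #0x2b -> r5=0x2b
body[6] xor  r2, r6, r0 -> r2=0x4a
epilogue: pop r5=0x82, sp=0x88
epilogue: pop r0=0x38, sp=0x89
prologue pushed ['r0', 'r5'] at ['0x88', '0x87']

MEM = 0x38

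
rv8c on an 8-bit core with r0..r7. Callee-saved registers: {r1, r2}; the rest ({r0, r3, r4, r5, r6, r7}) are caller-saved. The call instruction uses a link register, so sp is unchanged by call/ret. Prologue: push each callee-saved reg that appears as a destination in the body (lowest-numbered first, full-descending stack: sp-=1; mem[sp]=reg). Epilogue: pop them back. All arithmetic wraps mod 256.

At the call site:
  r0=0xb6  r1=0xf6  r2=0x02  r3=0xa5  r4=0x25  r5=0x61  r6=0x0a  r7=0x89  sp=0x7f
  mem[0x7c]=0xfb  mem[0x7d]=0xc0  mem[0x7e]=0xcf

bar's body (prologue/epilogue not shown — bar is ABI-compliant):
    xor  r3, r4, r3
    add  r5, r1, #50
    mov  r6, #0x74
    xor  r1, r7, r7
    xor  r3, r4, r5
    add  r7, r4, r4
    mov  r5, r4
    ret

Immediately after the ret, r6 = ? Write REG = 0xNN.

REG = 0x74

prologue: push r1 -> mem[0x7e]=0xf6, sp=0x7e
body[0] xor  r3, r4, r3 -> r3=0x80
body[1] add  r5, r1, #50 -> r5=0x28
body[2] mov  r6, #0x74 -> r6=0x74
body[3] xor  r1, r7, r7 -> r1=0x00
body[4] xor  r3, r4, r5 -> r3=0x0d
body[5] add  r7, r4, r4 -> r7=0x4a
body[6] mov  r5, r4 -> r5=0x25
epilogue: pop r1=0xf6, sp=0x7f
r6 is caller-saved -> body value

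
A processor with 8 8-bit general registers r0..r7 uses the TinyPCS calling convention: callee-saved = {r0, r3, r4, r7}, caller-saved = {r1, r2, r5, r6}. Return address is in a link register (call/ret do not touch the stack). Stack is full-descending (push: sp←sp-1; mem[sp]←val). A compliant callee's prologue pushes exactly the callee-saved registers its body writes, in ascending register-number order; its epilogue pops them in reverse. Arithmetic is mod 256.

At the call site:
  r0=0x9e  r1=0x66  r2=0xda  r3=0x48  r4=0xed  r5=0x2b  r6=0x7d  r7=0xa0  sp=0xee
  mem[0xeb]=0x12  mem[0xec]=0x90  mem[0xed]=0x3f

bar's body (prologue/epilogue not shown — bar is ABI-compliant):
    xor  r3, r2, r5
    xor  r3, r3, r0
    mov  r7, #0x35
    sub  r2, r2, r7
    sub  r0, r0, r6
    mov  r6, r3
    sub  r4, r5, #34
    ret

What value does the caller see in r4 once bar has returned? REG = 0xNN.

REG = 0xed

prologue: push r0 → mem[0xed]=0x9e, sp=0xed
prologue: push r3 → mem[0xec]=0x48, sp=0xec
prologue: push r4 → mem[0xeb]=0xed, sp=0xeb
prologue: push r7 → mem[0xea]=0xa0, sp=0xea
body[0] xor  r3, r2, r5 → r3=0xf1
body[1] xor  r3, r3, r0 → r3=0x6f
body[2] mov  r7, #0x35 → r7=0x35
body[3] sub  r2, r2, r7 → r2=0xa5
body[4] sub  r0, r0, r6 → r0=0x21
body[5] mov  r6, r3 → r6=0x6f
body[6] sub  r4, r5, #34 → r4=0x09
epilogue: pop r7=0xa0, sp=0xeb
epilogue: pop r4=0xed, sp=0xec
epilogue: pop r3=0x48, sp=0xed
epilogue: pop r0=0x9e, sp=0xee
r4 is callee-saved → restored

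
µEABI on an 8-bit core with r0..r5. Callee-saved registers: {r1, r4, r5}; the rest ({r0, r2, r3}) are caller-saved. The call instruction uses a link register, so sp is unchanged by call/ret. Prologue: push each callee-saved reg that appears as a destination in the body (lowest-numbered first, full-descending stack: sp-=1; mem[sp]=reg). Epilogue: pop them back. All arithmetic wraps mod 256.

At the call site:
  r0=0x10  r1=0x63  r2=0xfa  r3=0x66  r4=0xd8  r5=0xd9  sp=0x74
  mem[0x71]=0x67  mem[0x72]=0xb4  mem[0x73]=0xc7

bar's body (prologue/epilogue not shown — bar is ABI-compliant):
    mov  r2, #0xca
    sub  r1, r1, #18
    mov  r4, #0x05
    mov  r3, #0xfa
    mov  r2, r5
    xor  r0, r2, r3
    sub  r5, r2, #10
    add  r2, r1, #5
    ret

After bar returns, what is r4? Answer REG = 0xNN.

prologue: push r1 → mem[0x73]=0x63, sp=0x73
prologue: push r4 → mem[0x72]=0xd8, sp=0x72
prologue: push r5 → mem[0x71]=0xd9, sp=0x71
body[0] mov  r2, #0xca → r2=0xca
body[1] sub  r1, r1, #18 → r1=0x51
body[2] mov  r4, #0x05 → r4=0x05
body[3] mov  r3, #0xfa → r3=0xfa
body[4] mov  r2, r5 → r2=0xd9
body[5] xor  r0, r2, r3 → r0=0x23
body[6] sub  r5, r2, #10 → r5=0xcf
body[7] add  r2, r1, #5 → r2=0x56
epilogue: pop r5=0xd9, sp=0x72
epilogue: pop r4=0xd8, sp=0x73
epilogue: pop r1=0x63, sp=0x74
r4 is callee-saved → restored

REG = 0xd8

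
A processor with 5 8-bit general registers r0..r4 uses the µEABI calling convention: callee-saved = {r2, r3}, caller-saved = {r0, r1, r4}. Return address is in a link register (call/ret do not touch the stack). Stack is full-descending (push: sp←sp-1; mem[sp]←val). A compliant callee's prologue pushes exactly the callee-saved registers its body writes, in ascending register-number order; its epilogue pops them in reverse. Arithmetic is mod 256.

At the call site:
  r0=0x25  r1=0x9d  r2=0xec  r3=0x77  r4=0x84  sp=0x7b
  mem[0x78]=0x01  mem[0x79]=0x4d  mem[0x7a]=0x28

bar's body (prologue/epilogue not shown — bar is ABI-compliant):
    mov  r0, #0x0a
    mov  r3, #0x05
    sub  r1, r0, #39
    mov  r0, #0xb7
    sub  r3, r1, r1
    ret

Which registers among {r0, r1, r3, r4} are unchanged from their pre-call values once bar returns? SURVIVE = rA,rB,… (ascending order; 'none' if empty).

prologue: push r3 -> mem[0x7a]=0x77, sp=0x7a
body[0] mov  r0, #0x0a -> r0=0x0a
body[1] mov  r3, #0x05 -> r3=0x05
body[2] sub  r1, r0, #39 -> r1=0xe3
body[3] mov  r0, #0xb7 -> r0=0xb7
body[4] sub  r3, r1, r1 -> r3=0x00
epilogue: pop r3=0x77, sp=0x7b
r0: caller-saved, written=True
r1: caller-saved, written=True
r3: callee-saved, written=True
r4: caller-saved, written=False

SURVIVE = r3,r4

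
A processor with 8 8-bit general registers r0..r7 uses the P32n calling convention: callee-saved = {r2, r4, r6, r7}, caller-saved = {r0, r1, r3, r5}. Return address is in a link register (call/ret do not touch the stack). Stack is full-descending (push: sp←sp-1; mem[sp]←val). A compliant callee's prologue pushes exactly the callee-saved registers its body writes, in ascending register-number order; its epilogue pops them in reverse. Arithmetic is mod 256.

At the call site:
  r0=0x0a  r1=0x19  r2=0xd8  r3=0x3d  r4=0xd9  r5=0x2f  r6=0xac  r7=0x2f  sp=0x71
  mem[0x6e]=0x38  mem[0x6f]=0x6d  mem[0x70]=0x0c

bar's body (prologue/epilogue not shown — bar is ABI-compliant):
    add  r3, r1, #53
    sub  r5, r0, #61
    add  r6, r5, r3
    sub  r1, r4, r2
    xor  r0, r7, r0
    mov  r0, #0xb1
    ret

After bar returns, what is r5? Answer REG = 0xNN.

REG = 0xcd

prologue: push r6 → mem[0x70]=0xac, sp=0x70
body[0] add  r3, r1, #53 → r3=0x4e
body[1] sub  r5, r0, #61 → r5=0xcd
body[2] add  r6, r5, r3 → r6=0x1b
body[3] sub  r1, r4, r2 → r1=0x01
body[4] xor  r0, r7, r0 → r0=0x25
body[5] mov  r0, #0xb1 → r0=0xb1
epilogue: pop r6=0xac, sp=0x71
r5 is caller-saved → body value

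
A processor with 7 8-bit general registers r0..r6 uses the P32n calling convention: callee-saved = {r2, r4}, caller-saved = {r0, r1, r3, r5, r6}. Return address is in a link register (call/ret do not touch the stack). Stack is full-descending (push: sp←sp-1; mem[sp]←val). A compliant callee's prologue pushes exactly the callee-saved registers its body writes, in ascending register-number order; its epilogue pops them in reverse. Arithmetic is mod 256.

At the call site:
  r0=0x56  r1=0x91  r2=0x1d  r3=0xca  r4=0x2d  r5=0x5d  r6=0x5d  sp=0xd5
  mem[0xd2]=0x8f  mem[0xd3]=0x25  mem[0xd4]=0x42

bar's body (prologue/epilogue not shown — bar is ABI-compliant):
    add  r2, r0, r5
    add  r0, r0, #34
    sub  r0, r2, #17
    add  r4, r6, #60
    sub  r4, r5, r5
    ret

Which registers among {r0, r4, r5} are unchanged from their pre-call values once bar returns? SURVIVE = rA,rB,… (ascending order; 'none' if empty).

prologue: push r2 → mem[0xd4]=0x1d, sp=0xd4
prologue: push r4 → mem[0xd3]=0x2d, sp=0xd3
body[0] add  r2, r0, r5 → r2=0xb3
body[1] add  r0, r0, #34 → r0=0x78
body[2] sub  r0, r2, #17 → r0=0xa2
body[3] add  r4, r6, #60 → r4=0x99
body[4] sub  r4, r5, r5 → r4=0x00
epilogue: pop r4=0x2d, sp=0xd4
epilogue: pop r2=0x1d, sp=0xd5
r0: caller-saved, written=True
r4: callee-saved, written=True
r5: caller-saved, written=False

SURVIVE = r4,r5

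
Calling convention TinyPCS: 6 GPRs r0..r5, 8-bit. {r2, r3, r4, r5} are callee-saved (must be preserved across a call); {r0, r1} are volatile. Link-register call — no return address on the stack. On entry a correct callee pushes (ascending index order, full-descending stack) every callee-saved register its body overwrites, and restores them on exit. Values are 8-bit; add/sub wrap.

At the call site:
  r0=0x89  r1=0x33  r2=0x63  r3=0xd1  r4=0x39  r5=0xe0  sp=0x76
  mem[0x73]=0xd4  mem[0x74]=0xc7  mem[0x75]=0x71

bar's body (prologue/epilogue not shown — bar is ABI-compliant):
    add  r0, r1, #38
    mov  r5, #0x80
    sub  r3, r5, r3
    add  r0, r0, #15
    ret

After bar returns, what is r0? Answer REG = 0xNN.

REG = 0x68

prologue: push r3 → mem[0x75]=0xd1, sp=0x75
prologue: push r5 → mem[0x74]=0xe0, sp=0x74
body[0] add  r0, r1, #38 → r0=0x59
body[1] mov  r5, #0x80 → r5=0x80
body[2] sub  r3, r5, r3 → r3=0xaf
body[3] add  r0, r0, #15 → r0=0x68
epilogue: pop r5=0xe0, sp=0x75
epilogue: pop r3=0xd1, sp=0x76
r0 is caller-saved → body value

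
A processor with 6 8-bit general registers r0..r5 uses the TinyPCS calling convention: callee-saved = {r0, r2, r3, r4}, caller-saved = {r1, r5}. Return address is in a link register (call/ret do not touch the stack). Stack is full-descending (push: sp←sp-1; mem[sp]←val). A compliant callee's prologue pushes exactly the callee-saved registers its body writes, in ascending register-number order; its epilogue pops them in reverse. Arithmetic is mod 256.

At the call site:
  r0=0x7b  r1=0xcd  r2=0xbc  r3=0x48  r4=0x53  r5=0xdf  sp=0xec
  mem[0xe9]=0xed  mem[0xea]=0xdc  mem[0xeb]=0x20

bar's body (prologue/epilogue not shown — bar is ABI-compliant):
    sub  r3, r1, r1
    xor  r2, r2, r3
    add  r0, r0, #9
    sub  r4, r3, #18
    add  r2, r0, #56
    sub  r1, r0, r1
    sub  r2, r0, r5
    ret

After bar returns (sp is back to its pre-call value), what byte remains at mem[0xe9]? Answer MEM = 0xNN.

MEM = 0x48

prologue: push r0 -> mem[0xeb]=0x7b, sp=0xeb
prologue: push r2 -> mem[0xea]=0xbc, sp=0xea
prologue: push r3 -> mem[0xe9]=0x48, sp=0xe9
prologue: push r4 -> mem[0xe8]=0x53, sp=0xe8
body[0] sub  r3, r1, r1 -> r3=0x00
body[1] xor  r2, r2, r3 -> r2=0xbc
body[2] add  r0, r0, #9 -> r0=0x84
body[3] sub  r4, r3, #18 -> r4=0xee
body[4] add  r2, r0, #56 -> r2=0xbc
body[5] sub  r1, r0, r1 -> r1=0xb7
body[6] sub  r2, r0, r5 -> r2=0xa5
epilogue: pop r4=0x53, sp=0xe9
epilogue: pop r3=0x48, sp=0xea
epilogue: pop r2=0xbc, sp=0xeb
epilogue: pop r0=0x7b, sp=0xec
prologue pushed ['r0', 'r2', 'r3', 'r4'] at ['0xeb', '0xea', '0xe9', '0xe8']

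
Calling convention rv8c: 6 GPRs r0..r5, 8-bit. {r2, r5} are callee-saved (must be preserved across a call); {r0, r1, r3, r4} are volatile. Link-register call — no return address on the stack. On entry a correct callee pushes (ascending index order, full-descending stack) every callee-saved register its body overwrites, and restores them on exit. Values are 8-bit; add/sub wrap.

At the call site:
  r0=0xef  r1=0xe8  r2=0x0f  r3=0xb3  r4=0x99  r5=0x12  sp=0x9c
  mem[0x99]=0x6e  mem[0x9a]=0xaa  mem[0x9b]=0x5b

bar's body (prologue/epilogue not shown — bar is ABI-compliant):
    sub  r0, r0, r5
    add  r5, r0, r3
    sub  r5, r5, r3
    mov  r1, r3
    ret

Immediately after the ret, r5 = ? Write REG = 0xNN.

REG = 0x12

prologue: push r5 → mem[0x9b]=0x12, sp=0x9b
body[0] sub  r0, r0, r5 → r0=0xdd
body[1] add  r5, r0, r3 → r5=0x90
body[2] sub  r5, r5, r3 → r5=0xdd
body[3] mov  r1, r3 → r1=0xb3
epilogue: pop r5=0x12, sp=0x9c
r5 is callee-saved → restored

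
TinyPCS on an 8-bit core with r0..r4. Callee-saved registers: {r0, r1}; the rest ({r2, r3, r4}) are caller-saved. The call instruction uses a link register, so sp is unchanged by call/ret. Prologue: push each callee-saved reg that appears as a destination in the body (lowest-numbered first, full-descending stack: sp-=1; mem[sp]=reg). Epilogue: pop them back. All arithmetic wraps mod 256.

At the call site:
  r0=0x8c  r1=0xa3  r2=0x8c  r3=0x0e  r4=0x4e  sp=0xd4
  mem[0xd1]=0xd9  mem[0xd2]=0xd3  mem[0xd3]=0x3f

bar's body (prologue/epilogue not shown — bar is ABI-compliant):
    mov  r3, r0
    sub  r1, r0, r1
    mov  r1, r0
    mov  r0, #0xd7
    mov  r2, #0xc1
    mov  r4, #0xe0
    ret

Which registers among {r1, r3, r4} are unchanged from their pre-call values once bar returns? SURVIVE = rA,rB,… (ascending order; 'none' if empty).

prologue: push r0 → mem[0xd3]=0x8c, sp=0xd3
prologue: push r1 → mem[0xd2]=0xa3, sp=0xd2
body[0] mov  r3, r0 → r3=0x8c
body[1] sub  r1, r0, r1 → r1=0xe9
body[2] mov  r1, r0 → r1=0x8c
body[3] mov  r0, #0xd7 → r0=0xd7
body[4] mov  r2, #0xc1 → r2=0xc1
body[5] mov  r4, #0xe0 → r4=0xe0
epilogue: pop r1=0xa3, sp=0xd3
epilogue: pop r0=0x8c, sp=0xd4
r1: callee-saved, written=True
r3: caller-saved, written=True
r4: caller-saved, written=True

SURVIVE = r1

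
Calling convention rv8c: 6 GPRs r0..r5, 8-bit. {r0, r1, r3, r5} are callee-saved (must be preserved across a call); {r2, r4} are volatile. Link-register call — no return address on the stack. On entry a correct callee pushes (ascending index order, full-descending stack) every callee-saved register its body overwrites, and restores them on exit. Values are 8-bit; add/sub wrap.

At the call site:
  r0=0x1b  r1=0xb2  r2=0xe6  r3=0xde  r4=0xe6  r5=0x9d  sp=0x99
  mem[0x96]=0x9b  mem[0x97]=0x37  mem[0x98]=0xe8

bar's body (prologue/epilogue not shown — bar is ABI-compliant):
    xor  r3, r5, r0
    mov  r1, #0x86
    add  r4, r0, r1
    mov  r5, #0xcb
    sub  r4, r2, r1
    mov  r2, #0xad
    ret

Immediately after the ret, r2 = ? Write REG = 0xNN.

prologue: push r1 -> mem[0x98]=0xb2, sp=0x98
prologue: push r3 -> mem[0x97]=0xde, sp=0x97
prologue: push r5 -> mem[0x96]=0x9d, sp=0x96
body[0] xor  r3, r5, r0 -> r3=0x86
body[1] mov  r1, #0x86 -> r1=0x86
body[2] add  r4, r0, r1 -> r4=0xa1
body[3] mov  r5, #0xcb -> r5=0xcb
body[4] sub  r4, r2, r1 -> r4=0x60
body[5] mov  r2, #0xad -> r2=0xad
epilogue: pop r5=0x9d, sp=0x97
epilogue: pop r3=0xde, sp=0x98
epilogue: pop r1=0xb2, sp=0x99
r2 is caller-saved -> body value

REG = 0xad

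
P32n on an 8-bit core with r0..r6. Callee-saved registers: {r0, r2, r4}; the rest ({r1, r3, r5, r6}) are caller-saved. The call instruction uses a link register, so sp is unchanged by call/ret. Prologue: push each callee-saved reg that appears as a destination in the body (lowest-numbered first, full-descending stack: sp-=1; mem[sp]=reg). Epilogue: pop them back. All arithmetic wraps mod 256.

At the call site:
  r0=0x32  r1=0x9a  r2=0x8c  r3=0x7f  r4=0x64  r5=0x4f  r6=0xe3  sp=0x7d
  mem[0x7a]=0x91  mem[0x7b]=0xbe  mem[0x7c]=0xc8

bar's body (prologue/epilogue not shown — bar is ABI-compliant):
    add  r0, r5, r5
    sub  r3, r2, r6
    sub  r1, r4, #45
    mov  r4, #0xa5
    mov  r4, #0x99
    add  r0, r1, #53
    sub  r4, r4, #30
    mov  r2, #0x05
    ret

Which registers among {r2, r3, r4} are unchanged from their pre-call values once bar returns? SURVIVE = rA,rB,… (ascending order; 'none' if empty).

prologue: push r0 → mem[0x7c]=0x32, sp=0x7c
prologue: push r2 → mem[0x7b]=0x8c, sp=0x7b
prologue: push r4 → mem[0x7a]=0x64, sp=0x7a
body[0] add  r0, r5, r5 → r0=0x9e
body[1] sub  r3, r2, r6 → r3=0xa9
body[2] sub  r1, r4, #45 → r1=0x37
body[3] mov  r4, #0xa5 → r4=0xa5
body[4] mov  r4, #0x99 → r4=0x99
body[5] add  r0, r1, #53 → r0=0x6c
body[6] sub  r4, r4, #30 → r4=0x7b
body[7] mov  r2, #0x05 → r2=0x05
epilogue: pop r4=0x64, sp=0x7b
epilogue: pop r2=0x8c, sp=0x7c
epilogue: pop r0=0x32, sp=0x7d
r2: callee-saved, written=True
r3: caller-saved, written=True
r4: callee-saved, written=True

SURVIVE = r2,r4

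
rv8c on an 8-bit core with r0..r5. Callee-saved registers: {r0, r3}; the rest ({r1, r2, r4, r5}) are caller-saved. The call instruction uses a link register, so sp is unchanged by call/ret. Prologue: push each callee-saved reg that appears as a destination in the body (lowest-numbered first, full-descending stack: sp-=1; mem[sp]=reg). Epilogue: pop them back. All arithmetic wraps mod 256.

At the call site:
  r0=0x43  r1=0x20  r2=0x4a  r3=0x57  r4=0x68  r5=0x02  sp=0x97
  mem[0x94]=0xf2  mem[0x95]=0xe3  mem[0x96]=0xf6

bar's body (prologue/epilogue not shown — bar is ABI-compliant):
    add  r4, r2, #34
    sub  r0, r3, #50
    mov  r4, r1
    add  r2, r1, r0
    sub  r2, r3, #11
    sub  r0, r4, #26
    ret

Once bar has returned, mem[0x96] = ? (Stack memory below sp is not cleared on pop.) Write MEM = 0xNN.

prologue: push r0 → mem[0x96]=0x43, sp=0x96
body[0] add  r4, r2, #34 → r4=0x6c
body[1] sub  r0, r3, #50 → r0=0x25
body[2] mov  r4, r1 → r4=0x20
body[3] add  r2, r1, r0 → r2=0x45
body[4] sub  r2, r3, #11 → r2=0x4c
body[5] sub  r0, r4, #26 → r0=0x06
epilogue: pop r0=0x43, sp=0x97
prologue pushed ['r0'] at ['0x96']

MEM = 0x43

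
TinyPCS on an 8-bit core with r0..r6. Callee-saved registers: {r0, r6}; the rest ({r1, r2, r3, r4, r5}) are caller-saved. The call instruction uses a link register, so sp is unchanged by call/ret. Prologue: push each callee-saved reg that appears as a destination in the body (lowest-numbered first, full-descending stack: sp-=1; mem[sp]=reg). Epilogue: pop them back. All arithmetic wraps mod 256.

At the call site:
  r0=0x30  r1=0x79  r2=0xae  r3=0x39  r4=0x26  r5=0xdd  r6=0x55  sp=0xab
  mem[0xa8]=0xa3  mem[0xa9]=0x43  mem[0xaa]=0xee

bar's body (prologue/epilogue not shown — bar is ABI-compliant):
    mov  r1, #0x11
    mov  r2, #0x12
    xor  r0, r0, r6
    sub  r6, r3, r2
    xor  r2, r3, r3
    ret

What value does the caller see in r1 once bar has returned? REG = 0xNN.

prologue: push r0 -> mem[0xaa]=0x30, sp=0xaa
prologue: push r6 -> mem[0xa9]=0x55, sp=0xa9
body[0] mov  r1, #0x11 -> r1=0x11
body[1] mov  r2, #0x12 -> r2=0x12
body[2] xor  r0, r0, r6 -> r0=0x65
body[3] sub  r6, r3, r2 -> r6=0x27
body[4] xor  r2, r3, r3 -> r2=0x00
epilogue: pop r6=0x55, sp=0xaa
epilogue: pop r0=0x30, sp=0xab
r1 is caller-saved -> body value

REG = 0x11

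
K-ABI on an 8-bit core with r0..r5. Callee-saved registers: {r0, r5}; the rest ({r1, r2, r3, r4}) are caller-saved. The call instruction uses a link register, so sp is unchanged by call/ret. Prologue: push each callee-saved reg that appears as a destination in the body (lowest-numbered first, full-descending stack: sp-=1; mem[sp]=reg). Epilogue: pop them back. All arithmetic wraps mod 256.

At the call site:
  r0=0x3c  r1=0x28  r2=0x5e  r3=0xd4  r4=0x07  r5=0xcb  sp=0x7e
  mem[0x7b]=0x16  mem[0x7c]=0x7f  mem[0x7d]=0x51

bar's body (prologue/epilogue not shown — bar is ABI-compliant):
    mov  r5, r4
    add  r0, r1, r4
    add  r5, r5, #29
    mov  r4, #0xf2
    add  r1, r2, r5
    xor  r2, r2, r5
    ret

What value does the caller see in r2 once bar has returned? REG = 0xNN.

REG = 0x7a

prologue: push r0 → mem[0x7d]=0x3c, sp=0x7d
prologue: push r5 → mem[0x7c]=0xcb, sp=0x7c
body[0] mov  r5, r4 → r5=0x07
body[1] add  r0, r1, r4 → r0=0x2f
body[2] add  r5, r5, #29 → r5=0x24
body[3] mov  r4, #0xf2 → r4=0xf2
body[4] add  r1, r2, r5 → r1=0x82
body[5] xor  r2, r2, r5 → r2=0x7a
epilogue: pop r5=0xcb, sp=0x7d
epilogue: pop r0=0x3c, sp=0x7e
r2 is caller-saved → body value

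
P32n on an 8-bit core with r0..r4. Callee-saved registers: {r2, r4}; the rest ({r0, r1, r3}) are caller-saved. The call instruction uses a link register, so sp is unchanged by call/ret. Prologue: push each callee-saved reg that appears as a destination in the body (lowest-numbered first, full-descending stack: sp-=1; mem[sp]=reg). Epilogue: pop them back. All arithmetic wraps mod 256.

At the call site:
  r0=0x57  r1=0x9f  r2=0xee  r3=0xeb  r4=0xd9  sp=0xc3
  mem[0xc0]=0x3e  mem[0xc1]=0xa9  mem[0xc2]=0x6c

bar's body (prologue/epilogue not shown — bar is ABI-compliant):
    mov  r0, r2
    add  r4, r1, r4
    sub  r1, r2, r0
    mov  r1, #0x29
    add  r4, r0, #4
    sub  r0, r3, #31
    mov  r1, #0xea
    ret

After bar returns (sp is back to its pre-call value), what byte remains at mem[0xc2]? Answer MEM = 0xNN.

prologue: push r4 -> mem[0xc2]=0xd9, sp=0xc2
body[0] mov  r0, r2 -> r0=0xee
body[1] add  r4, r1, r4 -> r4=0x78
body[2] sub  r1, r2, r0 -> r1=0x00
body[3] mov  r1, #0x29 -> r1=0x29
body[4] add  r4, r0, #4 -> r4=0xf2
body[5] sub  r0, r3, #31 -> r0=0xcc
body[6] mov  r1, #0xea -> r1=0xea
epilogue: pop r4=0xd9, sp=0xc3
prologue pushed ['r4'] at ['0xc2']

MEM = 0xd9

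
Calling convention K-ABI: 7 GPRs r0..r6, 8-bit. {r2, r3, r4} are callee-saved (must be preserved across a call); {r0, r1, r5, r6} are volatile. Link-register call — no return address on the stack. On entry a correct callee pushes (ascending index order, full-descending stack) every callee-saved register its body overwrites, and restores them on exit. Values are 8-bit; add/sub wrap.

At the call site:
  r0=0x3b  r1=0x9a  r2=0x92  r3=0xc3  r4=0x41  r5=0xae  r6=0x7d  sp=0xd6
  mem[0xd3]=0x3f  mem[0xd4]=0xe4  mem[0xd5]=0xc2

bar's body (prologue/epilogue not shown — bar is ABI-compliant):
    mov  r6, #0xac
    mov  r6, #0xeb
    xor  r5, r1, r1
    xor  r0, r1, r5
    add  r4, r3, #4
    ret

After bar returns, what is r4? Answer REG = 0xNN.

prologue: push r4 -> mem[0xd5]=0x41, sp=0xd5
body[0] mov  r6, #0xac -> r6=0xac
body[1] mov  r6, #0xeb -> r6=0xeb
body[2] xor  r5, r1, r1 -> r5=0x00
body[3] xor  r0, r1, r5 -> r0=0x9a
body[4] add  r4, r3, #4 -> r4=0xc7
epilogue: pop r4=0x41, sp=0xd6
r4 is callee-saved -> restored

REG = 0x41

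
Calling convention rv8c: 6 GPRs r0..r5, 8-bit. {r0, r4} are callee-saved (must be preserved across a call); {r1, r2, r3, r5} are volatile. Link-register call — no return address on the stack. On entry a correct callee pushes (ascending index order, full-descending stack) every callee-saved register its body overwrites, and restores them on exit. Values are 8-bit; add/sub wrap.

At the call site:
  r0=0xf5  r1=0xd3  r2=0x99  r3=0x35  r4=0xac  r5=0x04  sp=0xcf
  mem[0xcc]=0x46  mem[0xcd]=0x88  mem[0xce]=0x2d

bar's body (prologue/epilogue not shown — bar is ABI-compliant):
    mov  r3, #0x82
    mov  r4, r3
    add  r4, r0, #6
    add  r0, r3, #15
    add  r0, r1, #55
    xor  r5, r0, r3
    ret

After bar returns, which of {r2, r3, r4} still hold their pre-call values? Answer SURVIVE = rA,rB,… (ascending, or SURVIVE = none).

prologue: push r0 → mem[0xce]=0xf5, sp=0xce
prologue: push r4 → mem[0xcd]=0xac, sp=0xcd
body[0] mov  r3, #0x82 → r3=0x82
body[1] mov  r4, r3 → r4=0x82
body[2] add  r4, r0, #6 → r4=0xfb
body[3] add  r0, r3, #15 → r0=0x91
body[4] add  r0, r1, #55 → r0=0x0a
body[5] xor  r5, r0, r3 → r5=0x88
epilogue: pop r4=0xac, sp=0xce
epilogue: pop r0=0xf5, sp=0xcf
r2: caller-saved, written=False
r3: caller-saved, written=True
r4: callee-saved, written=True

SURVIVE = r2,r4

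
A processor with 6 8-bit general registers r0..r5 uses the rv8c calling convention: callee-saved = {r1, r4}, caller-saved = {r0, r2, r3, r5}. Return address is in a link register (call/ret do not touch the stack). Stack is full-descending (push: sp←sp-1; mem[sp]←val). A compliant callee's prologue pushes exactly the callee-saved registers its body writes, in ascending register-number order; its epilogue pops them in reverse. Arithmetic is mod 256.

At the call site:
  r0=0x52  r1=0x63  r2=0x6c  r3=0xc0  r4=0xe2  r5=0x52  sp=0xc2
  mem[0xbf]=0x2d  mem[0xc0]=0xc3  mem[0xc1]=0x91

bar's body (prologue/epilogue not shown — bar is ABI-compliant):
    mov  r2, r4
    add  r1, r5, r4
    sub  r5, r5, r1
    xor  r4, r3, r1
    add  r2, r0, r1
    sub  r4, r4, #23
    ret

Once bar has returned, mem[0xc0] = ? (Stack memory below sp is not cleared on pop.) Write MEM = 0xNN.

MEM = 0xe2

prologue: push r1 -> mem[0xc1]=0x63, sp=0xc1
prologue: push r4 -> mem[0xc0]=0xe2, sp=0xc0
body[0] mov  r2, r4 -> r2=0xe2
body[1] add  r1, r5, r4 -> r1=0x34
body[2] sub  r5, r5, r1 -> r5=0x1e
body[3] xor  r4, r3, r1 -> r4=0xf4
body[4] add  r2, r0, r1 -> r2=0x86
body[5] sub  r4, r4, #23 -> r4=0xdd
epilogue: pop r4=0xe2, sp=0xc1
epilogue: pop r1=0x63, sp=0xc2
prologue pushed ['r1', 'r4'] at ['0xc1', '0xc0']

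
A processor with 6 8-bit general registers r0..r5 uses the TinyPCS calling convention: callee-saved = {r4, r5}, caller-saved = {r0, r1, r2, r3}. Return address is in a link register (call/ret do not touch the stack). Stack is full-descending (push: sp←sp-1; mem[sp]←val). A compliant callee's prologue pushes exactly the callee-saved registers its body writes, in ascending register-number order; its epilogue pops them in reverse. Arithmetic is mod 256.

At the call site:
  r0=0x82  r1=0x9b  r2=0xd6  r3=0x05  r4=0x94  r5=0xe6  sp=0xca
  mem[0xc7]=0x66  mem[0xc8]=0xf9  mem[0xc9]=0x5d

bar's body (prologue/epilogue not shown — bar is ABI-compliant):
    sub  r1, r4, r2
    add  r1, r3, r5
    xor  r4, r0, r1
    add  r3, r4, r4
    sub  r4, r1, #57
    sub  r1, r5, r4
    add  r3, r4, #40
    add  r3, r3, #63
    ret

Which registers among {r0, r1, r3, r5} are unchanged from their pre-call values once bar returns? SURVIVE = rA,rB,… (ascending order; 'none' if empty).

SURVIVE = r0,r5

prologue: push r4 → mem[0xc9]=0x94, sp=0xc9
body[0] sub  r1, r4, r2 → r1=0xbe
body[1] add  r1, r3, r5 → r1=0xeb
body[2] xor  r4, r0, r1 → r4=0x69
body[3] add  r3, r4, r4 → r3=0xd2
body[4] sub  r4, r1, #57 → r4=0xb2
body[5] sub  r1, r5, r4 → r1=0x34
body[6] add  r3, r4, #40 → r3=0xda
body[7] add  r3, r3, #63 → r3=0x19
epilogue: pop r4=0x94, sp=0xca
r0: caller-saved, written=False
r1: caller-saved, written=True
r3: caller-saved, written=True
r5: callee-saved, written=False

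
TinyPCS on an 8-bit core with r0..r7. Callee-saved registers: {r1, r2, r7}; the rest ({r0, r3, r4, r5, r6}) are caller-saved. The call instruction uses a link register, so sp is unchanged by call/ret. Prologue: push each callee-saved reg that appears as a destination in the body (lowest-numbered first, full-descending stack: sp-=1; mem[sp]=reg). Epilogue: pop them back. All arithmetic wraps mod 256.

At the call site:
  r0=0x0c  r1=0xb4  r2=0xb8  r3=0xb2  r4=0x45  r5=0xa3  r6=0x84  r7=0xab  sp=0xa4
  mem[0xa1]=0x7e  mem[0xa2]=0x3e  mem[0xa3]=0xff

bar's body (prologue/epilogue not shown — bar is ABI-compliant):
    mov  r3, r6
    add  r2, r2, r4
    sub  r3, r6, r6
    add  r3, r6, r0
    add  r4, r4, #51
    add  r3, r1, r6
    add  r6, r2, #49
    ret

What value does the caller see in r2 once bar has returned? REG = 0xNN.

REG = 0xb8

prologue: push r2 → mem[0xa3]=0xb8, sp=0xa3
body[0] mov  r3, r6 → r3=0x84
body[1] add  r2, r2, r4 → r2=0xfd
body[2] sub  r3, r6, r6 → r3=0x00
body[3] add  r3, r6, r0 → r3=0x90
body[4] add  r4, r4, #51 → r4=0x78
body[5] add  r3, r1, r6 → r3=0x38
body[6] add  r6, r2, #49 → r6=0x2e
epilogue: pop r2=0xb8, sp=0xa4
r2 is callee-saved → restored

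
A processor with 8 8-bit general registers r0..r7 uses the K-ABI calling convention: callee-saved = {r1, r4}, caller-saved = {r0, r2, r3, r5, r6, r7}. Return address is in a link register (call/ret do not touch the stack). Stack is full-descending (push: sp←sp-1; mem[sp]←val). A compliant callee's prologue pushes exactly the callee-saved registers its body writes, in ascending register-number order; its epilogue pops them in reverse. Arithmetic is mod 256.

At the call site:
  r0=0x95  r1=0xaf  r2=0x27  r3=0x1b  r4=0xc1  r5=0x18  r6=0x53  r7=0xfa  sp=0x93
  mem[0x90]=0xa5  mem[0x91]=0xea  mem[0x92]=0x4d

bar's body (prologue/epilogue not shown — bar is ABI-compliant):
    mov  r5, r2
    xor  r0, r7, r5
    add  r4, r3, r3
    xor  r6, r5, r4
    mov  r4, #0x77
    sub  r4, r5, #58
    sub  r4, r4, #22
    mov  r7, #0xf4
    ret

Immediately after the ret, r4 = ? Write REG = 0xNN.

prologue: push r4 → mem[0x92]=0xc1, sp=0x92
body[0] mov  r5, r2 → r5=0x27
body[1] xor  r0, r7, r5 → r0=0xdd
body[2] add  r4, r3, r3 → r4=0x36
body[3] xor  r6, r5, r4 → r6=0x11
body[4] mov  r4, #0x77 → r4=0x77
body[5] sub  r4, r5, #58 → r4=0xed
body[6] sub  r4, r4, #22 → r4=0xd7
body[7] mov  r7, #0xf4 → r7=0xf4
epilogue: pop r4=0xc1, sp=0x93
r4 is callee-saved → restored

REG = 0xc1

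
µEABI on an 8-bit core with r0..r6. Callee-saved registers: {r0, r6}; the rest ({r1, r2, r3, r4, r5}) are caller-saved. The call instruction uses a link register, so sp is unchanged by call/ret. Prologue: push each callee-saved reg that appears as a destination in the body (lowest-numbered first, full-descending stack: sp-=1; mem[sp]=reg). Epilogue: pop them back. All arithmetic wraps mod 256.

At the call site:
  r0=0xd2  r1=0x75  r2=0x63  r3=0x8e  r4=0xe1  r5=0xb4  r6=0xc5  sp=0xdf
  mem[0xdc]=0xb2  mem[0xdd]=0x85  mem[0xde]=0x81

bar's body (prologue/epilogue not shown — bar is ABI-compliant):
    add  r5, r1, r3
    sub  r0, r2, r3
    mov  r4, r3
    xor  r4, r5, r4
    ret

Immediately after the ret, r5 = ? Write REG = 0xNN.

prologue: push r0 -> mem[0xde]=0xd2, sp=0xde
body[0] add  r5, r1, r3 -> r5=0x03
body[1] sub  r0, r2, r3 -> r0=0xd5
body[2] mov  r4, r3 -> r4=0x8e
body[3] xor  r4, r5, r4 -> r4=0x8d
epilogue: pop r0=0xd2, sp=0xdf
r5 is caller-saved -> body value

REG = 0x03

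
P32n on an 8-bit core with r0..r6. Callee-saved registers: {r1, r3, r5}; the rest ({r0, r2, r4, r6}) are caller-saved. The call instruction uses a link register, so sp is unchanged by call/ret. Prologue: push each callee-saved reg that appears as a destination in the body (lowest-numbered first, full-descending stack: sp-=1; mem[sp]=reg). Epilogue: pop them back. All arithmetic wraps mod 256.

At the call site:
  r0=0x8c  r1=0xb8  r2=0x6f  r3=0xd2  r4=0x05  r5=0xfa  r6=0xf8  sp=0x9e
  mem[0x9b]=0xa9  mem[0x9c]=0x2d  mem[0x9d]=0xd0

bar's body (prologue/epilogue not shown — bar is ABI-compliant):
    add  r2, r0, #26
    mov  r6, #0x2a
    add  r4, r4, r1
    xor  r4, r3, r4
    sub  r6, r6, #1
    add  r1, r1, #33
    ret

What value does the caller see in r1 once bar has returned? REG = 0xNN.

prologue: push r1 → mem[0x9d]=0xb8, sp=0x9d
body[0] add  r2, r0, #26 → r2=0xa6
body[1] mov  r6, #0x2a → r6=0x2a
body[2] add  r4, r4, r1 → r4=0xbd
body[3] xor  r4, r3, r4 → r4=0x6f
body[4] sub  r6, r6, #1 → r6=0x29
body[5] add  r1, r1, #33 → r1=0xd9
epilogue: pop r1=0xb8, sp=0x9e
r1 is callee-saved → restored

REG = 0xb8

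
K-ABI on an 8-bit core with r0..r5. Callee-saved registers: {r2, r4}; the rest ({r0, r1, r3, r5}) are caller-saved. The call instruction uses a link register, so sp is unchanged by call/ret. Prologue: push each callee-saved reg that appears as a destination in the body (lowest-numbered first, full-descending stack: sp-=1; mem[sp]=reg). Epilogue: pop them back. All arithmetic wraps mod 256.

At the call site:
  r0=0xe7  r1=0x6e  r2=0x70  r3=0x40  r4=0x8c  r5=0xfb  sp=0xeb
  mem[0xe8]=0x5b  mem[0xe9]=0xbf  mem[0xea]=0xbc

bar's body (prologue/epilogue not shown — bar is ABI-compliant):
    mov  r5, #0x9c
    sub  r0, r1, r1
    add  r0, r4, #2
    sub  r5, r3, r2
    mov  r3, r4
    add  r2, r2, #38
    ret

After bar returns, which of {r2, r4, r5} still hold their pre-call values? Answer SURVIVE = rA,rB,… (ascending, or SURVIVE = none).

prologue: push r2 -> mem[0xea]=0x70, sp=0xea
body[0] mov  r5, #0x9c -> r5=0x9c
body[1] sub  r0, r1, r1 -> r0=0x00
body[2] add  r0, r4, #2 -> r0=0x8e
body[3] sub  r5, r3, r2 -> r5=0xd0
body[4] mov  r3, r4 -> r3=0x8c
body[5] add  r2, r2, #38 -> r2=0x96
epilogue: pop r2=0x70, sp=0xeb
r2: callee-saved, written=True
r4: callee-saved, written=False
r5: caller-saved, written=True

SURVIVE = r2,r4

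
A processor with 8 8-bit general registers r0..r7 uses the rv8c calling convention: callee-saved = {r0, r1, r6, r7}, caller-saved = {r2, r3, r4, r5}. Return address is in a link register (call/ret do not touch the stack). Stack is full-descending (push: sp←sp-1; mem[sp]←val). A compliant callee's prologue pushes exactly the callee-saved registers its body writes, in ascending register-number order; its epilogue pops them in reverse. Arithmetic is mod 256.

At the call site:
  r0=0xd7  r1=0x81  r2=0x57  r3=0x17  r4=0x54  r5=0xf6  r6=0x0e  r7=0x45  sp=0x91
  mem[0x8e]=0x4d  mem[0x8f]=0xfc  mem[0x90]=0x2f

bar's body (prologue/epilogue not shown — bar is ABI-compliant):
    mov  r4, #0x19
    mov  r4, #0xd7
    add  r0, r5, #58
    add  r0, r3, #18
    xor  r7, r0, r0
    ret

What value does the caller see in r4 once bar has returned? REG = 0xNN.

prologue: push r0 -> mem[0x90]=0xd7, sp=0x90
prologue: push r7 -> mem[0x8f]=0x45, sp=0x8f
body[0] mov  r4, #0x19 -> r4=0x19
body[1] mov  r4, #0xd7 -> r4=0xd7
body[2] add  r0, r5, #58 -> r0=0x30
body[3] add  r0, r3, #18 -> r0=0x29
body[4] xor  r7, r0, r0 -> r7=0x00
epilogue: pop r7=0x45, sp=0x90
epilogue: pop r0=0xd7, sp=0x91
r4 is caller-saved -> body value

REG = 0xd7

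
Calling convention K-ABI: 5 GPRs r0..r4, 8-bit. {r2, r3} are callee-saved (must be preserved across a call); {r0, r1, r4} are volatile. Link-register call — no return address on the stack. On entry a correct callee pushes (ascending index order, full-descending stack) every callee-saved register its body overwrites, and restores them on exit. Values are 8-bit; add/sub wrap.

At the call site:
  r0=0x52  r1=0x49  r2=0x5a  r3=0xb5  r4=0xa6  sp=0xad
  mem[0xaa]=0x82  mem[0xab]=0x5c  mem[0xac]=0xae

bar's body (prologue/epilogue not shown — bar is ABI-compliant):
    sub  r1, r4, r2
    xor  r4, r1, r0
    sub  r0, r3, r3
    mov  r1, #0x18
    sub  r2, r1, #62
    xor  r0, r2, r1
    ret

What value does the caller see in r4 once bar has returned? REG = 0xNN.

REG = 0x1e

prologue: push r2 -> mem[0xac]=0x5a, sp=0xac
body[0] sub  r1, r4, r2 -> r1=0x4c
body[1] xor  r4, r1, r0 -> r4=0x1e
body[2] sub  r0, r3, r3 -> r0=0x00
body[3] mov  r1, #0x18 -> r1=0x18
body[4] sub  r2, r1, #62 -> r2=0xda
body[5] xor  r0, r2, r1 -> r0=0xc2
epilogue: pop r2=0x5a, sp=0xad
r4 is caller-saved -> body value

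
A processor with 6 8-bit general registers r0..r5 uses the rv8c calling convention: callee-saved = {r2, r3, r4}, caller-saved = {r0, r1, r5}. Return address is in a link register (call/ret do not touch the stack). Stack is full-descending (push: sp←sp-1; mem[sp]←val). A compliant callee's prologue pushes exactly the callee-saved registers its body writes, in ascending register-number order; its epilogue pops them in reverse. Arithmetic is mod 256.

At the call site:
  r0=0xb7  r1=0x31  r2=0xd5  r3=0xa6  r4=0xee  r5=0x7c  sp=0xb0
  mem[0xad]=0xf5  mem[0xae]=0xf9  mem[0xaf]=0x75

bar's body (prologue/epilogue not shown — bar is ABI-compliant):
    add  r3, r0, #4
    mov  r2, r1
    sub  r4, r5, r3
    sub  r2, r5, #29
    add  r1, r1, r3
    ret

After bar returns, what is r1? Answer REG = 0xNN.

REG = 0xec

prologue: push r2 → mem[0xaf]=0xd5, sp=0xaf
prologue: push r3 → mem[0xae]=0xa6, sp=0xae
prologue: push r4 → mem[0xad]=0xee, sp=0xad
body[0] add  r3, r0, #4 → r3=0xbb
body[1] mov  r2, r1 → r2=0x31
body[2] sub  r4, r5, r3 → r4=0xc1
body[3] sub  r2, r5, #29 → r2=0x5f
body[4] add  r1, r1, r3 → r1=0xec
epilogue: pop r4=0xee, sp=0xae
epilogue: pop r3=0xa6, sp=0xaf
epilogue: pop r2=0xd5, sp=0xb0
r1 is caller-saved → body value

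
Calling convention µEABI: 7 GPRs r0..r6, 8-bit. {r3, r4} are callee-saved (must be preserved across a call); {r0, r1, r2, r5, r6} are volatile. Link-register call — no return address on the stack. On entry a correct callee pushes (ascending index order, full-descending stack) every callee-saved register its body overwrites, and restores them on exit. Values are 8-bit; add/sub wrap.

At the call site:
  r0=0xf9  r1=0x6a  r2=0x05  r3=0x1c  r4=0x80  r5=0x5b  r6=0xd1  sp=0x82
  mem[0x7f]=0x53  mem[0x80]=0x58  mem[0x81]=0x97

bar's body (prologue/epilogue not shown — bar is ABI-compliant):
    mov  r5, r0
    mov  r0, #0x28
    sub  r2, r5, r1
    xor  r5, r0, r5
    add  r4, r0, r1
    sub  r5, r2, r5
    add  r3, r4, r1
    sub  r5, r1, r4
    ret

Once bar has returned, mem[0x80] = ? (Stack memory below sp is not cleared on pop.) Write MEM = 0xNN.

prologue: push r3 → mem[0x81]=0x1c, sp=0x81
prologue: push r4 → mem[0x80]=0x80, sp=0x80
body[0] mov  r5, r0 → r5=0xf9
body[1] mov  r0, #0x28 → r0=0x28
body[2] sub  r2, r5, r1 → r2=0x8f
body[3] xor  r5, r0, r5 → r5=0xd1
body[4] add  r4, r0, r1 → r4=0x92
body[5] sub  r5, r2, r5 → r5=0xbe
body[6] add  r3, r4, r1 → r3=0xfc
body[7] sub  r5, r1, r4 → r5=0xd8
epilogue: pop r4=0x80, sp=0x81
epilogue: pop r3=0x1c, sp=0x82
prologue pushed ['r3', 'r4'] at ['0x81', '0x80']

MEM = 0x80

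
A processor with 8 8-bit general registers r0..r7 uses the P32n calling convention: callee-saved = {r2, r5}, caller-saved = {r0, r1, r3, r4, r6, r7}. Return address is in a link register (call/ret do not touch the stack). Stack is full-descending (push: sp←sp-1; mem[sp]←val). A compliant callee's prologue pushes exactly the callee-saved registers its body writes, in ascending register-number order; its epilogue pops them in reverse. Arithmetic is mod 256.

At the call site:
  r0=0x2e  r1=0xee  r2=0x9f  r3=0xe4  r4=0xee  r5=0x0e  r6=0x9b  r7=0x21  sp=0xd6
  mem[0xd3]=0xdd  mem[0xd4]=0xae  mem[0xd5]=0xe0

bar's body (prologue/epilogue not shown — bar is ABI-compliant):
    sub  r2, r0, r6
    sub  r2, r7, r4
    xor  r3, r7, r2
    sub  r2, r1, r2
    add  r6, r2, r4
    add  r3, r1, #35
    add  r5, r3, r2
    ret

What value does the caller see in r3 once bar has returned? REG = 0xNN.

prologue: push r2 -> mem[0xd5]=0x9f, sp=0xd5
prologue: push r5 -> mem[0xd4]=0x0e, sp=0xd4
body[0] sub  r2, r0, r6 -> r2=0x93
body[1] sub  r2, r7, r4 -> r2=0x33
body[2] xor  r3, r7, r2 -> r3=0x12
body[3] sub  r2, r1, r2 -> r2=0xbb
body[4] add  r6, r2, r4 -> r6=0xa9
body[5] add  r3, r1, #35 -> r3=0x11
body[6] add  r5, r3, r2 -> r5=0xcc
epilogue: pop r5=0x0e, sp=0xd5
epilogue: pop r2=0x9f, sp=0xd6
r3 is caller-saved -> body value

REG = 0x11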